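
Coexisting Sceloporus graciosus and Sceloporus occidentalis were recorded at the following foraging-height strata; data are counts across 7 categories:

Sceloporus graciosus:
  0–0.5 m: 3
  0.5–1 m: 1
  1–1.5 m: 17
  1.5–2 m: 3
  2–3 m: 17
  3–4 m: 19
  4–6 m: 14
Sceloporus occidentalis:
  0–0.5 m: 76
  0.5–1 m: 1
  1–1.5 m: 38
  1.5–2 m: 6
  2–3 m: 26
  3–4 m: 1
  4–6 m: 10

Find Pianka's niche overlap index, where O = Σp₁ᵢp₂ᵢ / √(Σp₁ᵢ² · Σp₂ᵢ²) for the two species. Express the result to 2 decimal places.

Proportions for Sceloporus graciosus (n=74): 3/74=0.0405, 1/74=0.0135, 17/74=0.2297, 3/74=0.0405, 17/74=0.2297, 19/74=0.2568, 14/74=0.1892
Proportions for Sceloporus occidentalis (n=158): 76/158=0.4810, 1/158=0.0063, 38/158=0.2405, 6/158=0.0380, 26/158=0.1646, 1/158=0.0063, 10/158=0.0633
Σ p₁ᵢp₂ᵢ = 0.019481 + 0.000085 + 0.055243 + 0.001539 + 0.037809 + 0.001618 + 0.011976 = 0.127751
Σp_1ᵢ² = 0.0405² + 0.0135² + 0.2297² + 0.0405² + 0.2297² + 0.2568² + 0.1892² = 0.001640 + 0.000182 + 0.052762 + 0.001640 + 0.052762 + 0.065946 + 0.035797 = 0.210729
Σp_2ᵢ² = 0.4810² + 0.0063² + 0.2405² + 0.0380² + 0.1646² + 0.0063² + 0.0633² = 0.231361 + 0.000040 + 0.057840 + 0.001444 + 0.027093 + 0.000040 + 0.004007 = 0.321825
O = 0.127751 / √(0.210729 × 0.321825) = 0.127751 / 0.2604186 = 0.4906

0.49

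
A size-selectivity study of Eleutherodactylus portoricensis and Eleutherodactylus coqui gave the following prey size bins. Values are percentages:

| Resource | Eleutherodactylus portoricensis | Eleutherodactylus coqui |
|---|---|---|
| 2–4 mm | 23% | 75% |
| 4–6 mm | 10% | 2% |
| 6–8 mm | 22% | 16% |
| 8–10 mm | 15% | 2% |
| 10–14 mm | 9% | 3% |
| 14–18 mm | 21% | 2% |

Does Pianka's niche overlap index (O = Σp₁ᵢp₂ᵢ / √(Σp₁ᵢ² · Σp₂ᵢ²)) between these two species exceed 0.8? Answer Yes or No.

No

Convert percentages to proportions (divide by 100).
Σ p₁ᵢp₂ᵢ = 0.1725 + 0.0020 + 0.0352 + 0.0030 + 0.0027 + 0.0042 = 0.2196
Σp_1ᵢ² = 0.23² + 0.10² + 0.22² + 0.15² + 0.09² + 0.21² = 0.0529 + 0.0100 + 0.0484 + 0.0225 + 0.0081 + 0.0441 = 0.1860
Σp_2ᵢ² = 0.75² + 0.02² + 0.16² + 0.02² + 0.03² + 0.02² = 0.5625 + 0.0004 + 0.0256 + 0.0004 + 0.0009 + 0.0004 = 0.5902
O = 0.2196 / √(0.1860 × 0.5902) = 0.2196 / 0.33133 = 0.6628
O = 0.6628 < 0.8 → No.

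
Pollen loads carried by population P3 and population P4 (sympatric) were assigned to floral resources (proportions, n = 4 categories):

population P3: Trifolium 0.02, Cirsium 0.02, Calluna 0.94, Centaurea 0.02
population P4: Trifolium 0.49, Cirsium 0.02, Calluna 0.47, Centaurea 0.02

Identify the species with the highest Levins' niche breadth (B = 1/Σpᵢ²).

Σp_P3ᵢ² = 0.02² + 0.02² + 0.94² + 0.02² = 0.0004 + 0.0004 + 0.8836 + 0.0004 = 0.8848
B_P3 = 1 / 0.8848 = 1.1302
Σp_P4ᵢ² = 0.49² + 0.02² + 0.47² + 0.02² = 0.2401 + 0.0004 + 0.2209 + 0.0004 = 0.4618
B_P4 = 1 / 0.4618 = 2.1654
Highest B → broadest niche (most generalist): population P4 (B = 2.17).

population P4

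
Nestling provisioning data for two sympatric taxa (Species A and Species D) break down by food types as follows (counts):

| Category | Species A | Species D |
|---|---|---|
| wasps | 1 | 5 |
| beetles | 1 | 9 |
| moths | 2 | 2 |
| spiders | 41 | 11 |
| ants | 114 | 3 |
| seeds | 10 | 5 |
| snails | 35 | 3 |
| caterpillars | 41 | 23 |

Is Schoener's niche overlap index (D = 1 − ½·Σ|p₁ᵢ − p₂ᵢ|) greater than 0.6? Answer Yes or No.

No

Proportions for Species A (n=245): 1/245=0.0041, 1/245=0.0041, 2/245=0.0082, 41/245=0.1673, 114/245=0.4653, 10/245=0.0408, 35/245=0.1429, 41/245=0.1673
Proportions for Species D (n=61): 5/61=0.0820, 9/61=0.1475, 2/61=0.0328, 11/61=0.1803, 3/61=0.0492, 5/61=0.0820, 3/61=0.0492, 23/61=0.3770
Σ|p₁ᵢ − p₂ᵢ| = 0.0779 + 0.1434 + 0.0246 + 0.0130 + 0.4161 + 0.0412 + 0.0937 + 0.2097 = 1.0196
D = 1 − ½ × 1.0196 = 1 − 0.50980 = 0.49020
D = 0.49020 < 0.6 → No.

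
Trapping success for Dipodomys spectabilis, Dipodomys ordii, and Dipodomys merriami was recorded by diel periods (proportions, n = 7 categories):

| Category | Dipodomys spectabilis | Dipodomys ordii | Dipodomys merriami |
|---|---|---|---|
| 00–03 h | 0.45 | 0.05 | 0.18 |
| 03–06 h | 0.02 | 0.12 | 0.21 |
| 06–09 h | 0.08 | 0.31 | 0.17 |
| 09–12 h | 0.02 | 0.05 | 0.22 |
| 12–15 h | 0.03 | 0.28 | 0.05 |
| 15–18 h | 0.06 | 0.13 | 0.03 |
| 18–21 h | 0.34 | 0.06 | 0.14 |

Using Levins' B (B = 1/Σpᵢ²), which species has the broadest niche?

Σp_specᵢ² = 0.45² + 0.02² + 0.08² + 0.02² + 0.03² + 0.06² + 0.34² = 0.2025 + 0.0004 + 0.0064 + 0.0004 + 0.0009 + 0.0036 + 0.1156 = 0.3298
B_spec = 1 / 0.3298 = 3.0321
Σp_ordiᵢ² = 0.05² + 0.12² + 0.31² + 0.05² + 0.28² + 0.13² + 0.06² = 0.0025 + 0.0144 + 0.0961 + 0.0025 + 0.0784 + 0.0169 + 0.0036 = 0.2144
B_ordi = 1 / 0.2144 = 4.6642
Σp_merrᵢ² = 0.18² + 0.21² + 0.17² + 0.22² + 0.05² + 0.03² + 0.14² = 0.0324 + 0.0441 + 0.0289 + 0.0484 + 0.0025 + 0.0009 + 0.0196 = 0.1768
B_merr = 1 / 0.1768 = 5.6561
Highest B → broadest niche (most generalist): Dipodomys merriami (B = 5.66).

Dipodomys merriami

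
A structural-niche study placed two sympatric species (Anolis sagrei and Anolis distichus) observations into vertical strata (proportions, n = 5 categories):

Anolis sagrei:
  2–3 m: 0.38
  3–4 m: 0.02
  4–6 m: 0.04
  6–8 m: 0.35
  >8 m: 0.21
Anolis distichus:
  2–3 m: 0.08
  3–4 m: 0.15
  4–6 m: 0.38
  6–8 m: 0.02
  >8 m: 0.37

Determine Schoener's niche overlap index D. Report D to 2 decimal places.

0.37

Σ|p₁ᵢ − p₂ᵢ| = 0.30 + 0.13 + 0.34 + 0.33 + 0.16 = 1.26
D = 1 − ½ × 1.26 = 1 − 0.630 = 0.3700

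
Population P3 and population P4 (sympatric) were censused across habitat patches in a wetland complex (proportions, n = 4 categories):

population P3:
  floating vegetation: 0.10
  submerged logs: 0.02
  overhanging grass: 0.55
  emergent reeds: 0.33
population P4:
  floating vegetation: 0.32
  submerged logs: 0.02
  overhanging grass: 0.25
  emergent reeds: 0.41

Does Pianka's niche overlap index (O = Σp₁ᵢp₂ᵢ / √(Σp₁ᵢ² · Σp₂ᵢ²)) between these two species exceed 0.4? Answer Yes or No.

Σ p₁ᵢp₂ᵢ = 0.0320 + 0.0004 + 0.1375 + 0.1353 = 0.3052
Σp_1ᵢ² = 0.10² + 0.02² + 0.55² + 0.33² = 0.0100 + 0.0004 + 0.3025 + 0.1089 = 0.4218
Σp_2ᵢ² = 0.32² + 0.02² + 0.25² + 0.41² = 0.1024 + 0.0004 + 0.0625 + 0.1681 = 0.3334
O = 0.3052 / √(0.4218 × 0.3334) = 0.3052 / 0.37500 = 0.8139
O = 0.8139 > 0.4 → Yes.

Yes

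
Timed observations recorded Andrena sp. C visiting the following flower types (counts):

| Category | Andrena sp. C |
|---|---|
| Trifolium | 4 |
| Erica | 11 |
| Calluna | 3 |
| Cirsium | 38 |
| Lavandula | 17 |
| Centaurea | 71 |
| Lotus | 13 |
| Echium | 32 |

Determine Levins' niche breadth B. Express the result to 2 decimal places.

4.40

Proportions for Andrena sp. C (n=189): 4/189=0.0212, 11/189=0.0582, 3/189=0.0159, 38/189=0.2011, 17/189=0.0899, 71/189=0.3757, 13/189=0.0688, 32/189=0.1693
Σpᵢ² = 0.0212² + 0.0582² + 0.0159² + 0.2011² + 0.0899² + 0.3757² + 0.0688² + 0.1693² = 0.000449 + 0.003387 + 0.000253 + 0.040441 + 0.008082 + 0.141150 + 0.004733 + 0.028662 = 0.227157
B = 1 / 0.227157 = 4.4022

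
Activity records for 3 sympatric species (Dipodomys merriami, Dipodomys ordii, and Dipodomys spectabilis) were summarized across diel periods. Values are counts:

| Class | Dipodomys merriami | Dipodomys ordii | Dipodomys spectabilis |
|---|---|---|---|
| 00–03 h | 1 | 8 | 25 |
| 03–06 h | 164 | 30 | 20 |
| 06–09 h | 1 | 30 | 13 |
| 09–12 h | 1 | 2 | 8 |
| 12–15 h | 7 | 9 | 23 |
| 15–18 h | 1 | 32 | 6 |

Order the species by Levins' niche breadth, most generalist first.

Proportions for Dipodomys merriami (n=175): 1/175=0.0057, 164/175=0.9371, 1/175=0.0057, 1/175=0.0057, 7/175=0.0400, 1/175=0.0057
Proportions for Dipodomys ordii (n=111): 8/111=0.0721, 30/111=0.2703, 30/111=0.2703, 2/111=0.0180, 9/111=0.0811, 32/111=0.2883
Proportions for Dipodomys spectabilis (n=95): 25/95=0.2632, 20/95=0.2105, 13/95=0.1368, 8/95=0.0842, 23/95=0.2421, 6/95=0.0632
Σp_merrᵢ² = 0.0057² + 0.9371² + 0.0057² + 0.0057² + 0.0400² + 0.0057² = 0.000032 + 0.878156 + 0.000032 + 0.000032 + 0.001600 + 0.000032 = 0.879884
B_merr = 1 / 0.879884 = 1.1365
Σp_ordiᵢ² = 0.0721² + 0.2703² + 0.2703² + 0.0180² + 0.0811² + 0.2883² = 0.005198 + 0.073062 + 0.073062 + 0.000324 + 0.006577 + 0.083117 = 0.241340
B_ordi = 1 / 0.241340 = 4.1435
Σp_specᵢ² = 0.2632² + 0.2105² + 0.1368² + 0.0842² + 0.2421² + 0.0632² = 0.069274 + 0.044310 + 0.018714 + 0.007090 + 0.058612 + 0.003994 = 0.201994
B_spec = 1 / 0.201994 = 4.9506
Ranking by B (broadest → narrowest): Dipodomys spectabilis (4.95) > Dipodomys ordii (4.14) > Dipodomys merriami (1.14)

Dipodomys spectabilis > Dipodomys ordii > Dipodomys merriami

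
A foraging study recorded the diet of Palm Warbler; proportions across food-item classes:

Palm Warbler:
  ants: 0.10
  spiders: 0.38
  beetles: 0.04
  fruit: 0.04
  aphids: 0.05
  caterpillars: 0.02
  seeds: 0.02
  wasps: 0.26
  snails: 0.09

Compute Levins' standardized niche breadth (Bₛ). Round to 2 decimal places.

Σpᵢ² = 0.10² + 0.38² + 0.04² + 0.04² + 0.05² + 0.02² + 0.02² + 0.26² + 0.09² = 0.0100 + 0.1444 + 0.0016 + 0.0016 + 0.0025 + 0.0004 + 0.0004 + 0.0676 + 0.0081 = 0.2366
B = 1 / 0.2366 = 4.2265
Bₛ = (B − 1)/(n − 1) = (4.2265 − 1)/(9 − 1) = 3.2265/8 = 0.4033

0.40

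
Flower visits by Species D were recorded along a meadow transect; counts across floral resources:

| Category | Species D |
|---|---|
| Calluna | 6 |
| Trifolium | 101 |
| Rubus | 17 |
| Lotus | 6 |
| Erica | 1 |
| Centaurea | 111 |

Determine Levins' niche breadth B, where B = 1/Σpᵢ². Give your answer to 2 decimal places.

Proportions for Species D (n=242): 6/242=0.0248, 101/242=0.4174, 17/242=0.0702, 6/242=0.0248, 1/242=0.0041, 111/242=0.4587
Σpᵢ² = 0.0248² + 0.4174² + 0.0702² + 0.0248² + 0.0041² + 0.4587² = 0.000615 + 0.174223 + 0.004928 + 0.000615 + 0.000017 + 0.210406 = 0.390804
B = 1 / 0.390804 = 2.5588

2.56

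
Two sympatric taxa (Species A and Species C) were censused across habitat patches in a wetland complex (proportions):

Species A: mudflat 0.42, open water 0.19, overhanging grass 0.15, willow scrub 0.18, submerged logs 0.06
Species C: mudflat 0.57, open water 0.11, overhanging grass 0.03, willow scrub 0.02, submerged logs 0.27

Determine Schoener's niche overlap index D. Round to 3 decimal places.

Σ|p₁ᵢ − p₂ᵢ| = 0.15 + 0.08 + 0.12 + 0.16 + 0.21 = 0.72
D = 1 − ½ × 0.72 = 1 − 0.360 = 0.64000

0.640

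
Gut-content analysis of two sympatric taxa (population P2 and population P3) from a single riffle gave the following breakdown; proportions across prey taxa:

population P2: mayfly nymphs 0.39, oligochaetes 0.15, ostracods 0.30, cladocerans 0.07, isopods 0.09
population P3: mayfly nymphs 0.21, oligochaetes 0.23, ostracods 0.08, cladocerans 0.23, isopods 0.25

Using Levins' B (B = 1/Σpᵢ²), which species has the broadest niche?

population P3

Σp_P2ᵢ² = 0.39² + 0.15² + 0.30² + 0.07² + 0.09² = 0.1521 + 0.0225 + 0.0900 + 0.0049 + 0.0081 = 0.2776
B_P2 = 1 / 0.2776 = 3.6023
Σp_P3ᵢ² = 0.21² + 0.23² + 0.08² + 0.23² + 0.25² = 0.0441 + 0.0529 + 0.0064 + 0.0529 + 0.0625 = 0.2188
B_P3 = 1 / 0.2188 = 4.5704
Highest B → broadest niche (most generalist): population P3 (B = 4.57).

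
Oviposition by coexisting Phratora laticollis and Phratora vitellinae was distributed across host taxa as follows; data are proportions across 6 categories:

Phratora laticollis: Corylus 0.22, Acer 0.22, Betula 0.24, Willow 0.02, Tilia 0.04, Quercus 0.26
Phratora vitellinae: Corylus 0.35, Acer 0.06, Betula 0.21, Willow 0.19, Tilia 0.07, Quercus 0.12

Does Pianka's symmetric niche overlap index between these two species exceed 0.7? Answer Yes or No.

Yes

Σ p₁ᵢp₂ᵢ = 0.0770 + 0.0132 + 0.0504 + 0.0038 + 0.0028 + 0.0312 = 0.1784
Σp_1ᵢ² = 0.22² + 0.22² + 0.24² + 0.02² + 0.04² + 0.26² = 0.0484 + 0.0484 + 0.0576 + 0.0004 + 0.0016 + 0.0676 = 0.2240
Σp_2ᵢ² = 0.35² + 0.06² + 0.21² + 0.19² + 0.07² + 0.12² = 0.1225 + 0.0036 + 0.0441 + 0.0361 + 0.0049 + 0.0144 = 0.2256
O = 0.1784 / √(0.2240 × 0.2256) = 0.1784 / 0.22480 = 0.7936
O = 0.7936 > 0.7 → Yes.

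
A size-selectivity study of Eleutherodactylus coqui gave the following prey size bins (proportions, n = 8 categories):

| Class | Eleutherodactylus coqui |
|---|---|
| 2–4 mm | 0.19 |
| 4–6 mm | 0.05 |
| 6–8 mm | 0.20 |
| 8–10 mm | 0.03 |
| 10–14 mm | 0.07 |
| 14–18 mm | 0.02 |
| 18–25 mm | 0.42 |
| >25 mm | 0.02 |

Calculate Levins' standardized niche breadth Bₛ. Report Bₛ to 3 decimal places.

Σpᵢ² = 0.19² + 0.05² + 0.20² + 0.03² + 0.07² + 0.02² + 0.42² + 0.02² = 0.0361 + 0.0025 + 0.0400 + 0.0009 + 0.0049 + 0.0004 + 0.1764 + 0.0004 = 0.2616
B = 1 / 0.2616 = 3.82263
Bₛ = (B − 1)/(n − 1) = (3.82263 − 1)/(8 − 1) = 2.82263/7 = 0.40323

0.403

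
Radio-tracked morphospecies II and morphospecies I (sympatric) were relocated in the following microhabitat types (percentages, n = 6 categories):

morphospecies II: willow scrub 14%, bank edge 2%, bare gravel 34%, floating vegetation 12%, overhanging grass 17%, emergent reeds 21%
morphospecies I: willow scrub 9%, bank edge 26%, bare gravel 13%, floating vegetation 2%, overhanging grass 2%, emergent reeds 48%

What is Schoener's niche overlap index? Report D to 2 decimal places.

Convert percentages to proportions (divide by 100).
Σ|p₁ᵢ − p₂ᵢ| = 0.05 + 0.24 + 0.21 + 0.10 + 0.15 + 0.27 = 1.02
D = 1 − ½ × 1.02 = 1 − 0.510 = 0.4900

0.49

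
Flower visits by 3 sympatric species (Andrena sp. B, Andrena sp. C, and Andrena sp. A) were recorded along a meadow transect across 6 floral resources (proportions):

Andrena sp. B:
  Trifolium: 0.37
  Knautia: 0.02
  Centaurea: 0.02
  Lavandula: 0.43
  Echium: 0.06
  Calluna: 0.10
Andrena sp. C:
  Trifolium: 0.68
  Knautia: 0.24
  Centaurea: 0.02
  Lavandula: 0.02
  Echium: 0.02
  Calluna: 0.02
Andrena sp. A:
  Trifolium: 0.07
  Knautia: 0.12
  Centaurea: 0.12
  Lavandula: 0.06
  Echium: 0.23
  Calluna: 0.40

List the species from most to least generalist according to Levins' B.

Andrena sp. A > Andrena sp. B > Andrena sp. C

Σp_Bᵢ² = 0.37² + 0.02² + 0.02² + 0.43² + 0.06² + 0.10² = 0.1369 + 0.0004 + 0.0004 + 0.1849 + 0.0036 + 0.0100 = 0.3362
B_B = 1 / 0.3362 = 2.9744
Σp_Cᵢ² = 0.68² + 0.24² + 0.02² + 0.02² + 0.02² + 0.02² = 0.4624 + 0.0576 + 0.0004 + 0.0004 + 0.0004 + 0.0004 = 0.5216
B_C = 1 / 0.5216 = 1.9172
Σp_Aᵢ² = 0.07² + 0.12² + 0.12² + 0.06² + 0.23² + 0.40² = 0.0049 + 0.0144 + 0.0144 + 0.0036 + 0.0529 + 0.1600 = 0.2502
B_A = 1 / 0.2502 = 3.9968
Ranking by B (broadest → narrowest): Andrena sp. A (4.00) > Andrena sp. B (2.97) > Andrena sp. C (1.92)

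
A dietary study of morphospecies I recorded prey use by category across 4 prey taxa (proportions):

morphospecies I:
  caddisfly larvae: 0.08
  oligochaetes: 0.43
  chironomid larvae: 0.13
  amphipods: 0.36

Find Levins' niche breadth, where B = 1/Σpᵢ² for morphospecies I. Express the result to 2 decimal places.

2.96

Σpᵢ² = 0.08² + 0.43² + 0.13² + 0.36² = 0.0064 + 0.1849 + 0.0169 + 0.1296 = 0.3378
B = 1 / 0.3378 = 2.9603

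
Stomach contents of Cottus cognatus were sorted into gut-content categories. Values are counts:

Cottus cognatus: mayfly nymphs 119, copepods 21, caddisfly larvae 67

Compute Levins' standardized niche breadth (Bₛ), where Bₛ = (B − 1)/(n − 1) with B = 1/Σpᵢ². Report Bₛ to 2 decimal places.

0.62

Proportions for Cottus cognatus (n=207): 119/207=0.5749, 21/207=0.1014, 67/207=0.3237
Σpᵢ² = 0.5749² + 0.1014² + 0.3237² = 0.330510 + 0.010282 + 0.104782 = 0.445574
B = 1 / 0.445574 = 2.2443
Bₛ = (B − 1)/(n − 1) = (2.2443 − 1)/(3 − 1) = 1.2443/2 = 0.6222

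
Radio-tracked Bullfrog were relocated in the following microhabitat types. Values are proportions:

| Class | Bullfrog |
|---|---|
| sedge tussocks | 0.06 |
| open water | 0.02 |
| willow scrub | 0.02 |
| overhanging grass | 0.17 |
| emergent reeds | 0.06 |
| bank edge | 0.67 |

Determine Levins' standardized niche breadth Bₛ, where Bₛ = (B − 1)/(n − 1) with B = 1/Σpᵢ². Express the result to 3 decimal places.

0.212

Σpᵢ² = 0.06² + 0.02² + 0.02² + 0.17² + 0.06² + 0.67² = 0.0036 + 0.0004 + 0.0004 + 0.0289 + 0.0036 + 0.4489 = 0.4858
B = 1 / 0.4858 = 2.05846
Bₛ = (B − 1)/(n − 1) = (2.05846 − 1)/(6 − 1) = 1.05846/5 = 0.21169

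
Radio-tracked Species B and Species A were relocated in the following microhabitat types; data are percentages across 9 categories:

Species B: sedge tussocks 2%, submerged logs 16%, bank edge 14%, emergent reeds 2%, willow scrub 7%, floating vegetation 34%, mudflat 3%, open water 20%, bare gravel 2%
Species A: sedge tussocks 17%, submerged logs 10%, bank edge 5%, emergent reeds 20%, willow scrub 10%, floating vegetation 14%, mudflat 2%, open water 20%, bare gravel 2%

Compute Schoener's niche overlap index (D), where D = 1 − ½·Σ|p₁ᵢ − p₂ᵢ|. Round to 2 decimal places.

0.64

Convert percentages to proportions (divide by 100).
Σ|p₁ᵢ − p₂ᵢ| = 0.15 + 0.06 + 0.09 + 0.18 + 0.03 + 0.20 + 0.01 + 0.00 + 0.00 = 0.72
D = 1 − ½ × 0.72 = 1 − 0.360 = 0.6400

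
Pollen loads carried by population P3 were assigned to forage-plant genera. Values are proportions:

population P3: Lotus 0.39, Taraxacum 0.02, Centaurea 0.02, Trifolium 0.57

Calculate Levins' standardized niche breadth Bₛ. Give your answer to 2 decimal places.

0.36

Σpᵢ² = 0.39² + 0.02² + 0.02² + 0.57² = 0.1521 + 0.0004 + 0.0004 + 0.3249 = 0.4778
B = 1 / 0.4778 = 2.0929
Bₛ = (B − 1)/(n − 1) = (2.0929 − 1)/(4 − 1) = 1.0929/3 = 0.3643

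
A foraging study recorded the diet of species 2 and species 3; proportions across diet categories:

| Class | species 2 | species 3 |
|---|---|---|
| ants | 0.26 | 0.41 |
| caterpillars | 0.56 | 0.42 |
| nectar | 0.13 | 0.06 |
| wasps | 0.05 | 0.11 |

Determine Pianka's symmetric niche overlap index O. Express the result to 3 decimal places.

Σ p₁ᵢp₂ᵢ = 0.1066 + 0.2352 + 0.0078 + 0.0055 = 0.3551
Σp_1ᵢ² = 0.26² + 0.56² + 0.13² + 0.05² = 0.0676 + 0.3136 + 0.0169 + 0.0025 = 0.4006
Σp_2ᵢ² = 0.41² + 0.42² + 0.06² + 0.11² = 0.1681 + 0.1764 + 0.0036 + 0.0121 = 0.3602
O = 0.3551 / √(0.4006 × 0.3602) = 0.3551 / 0.379863 = 0.93481

0.935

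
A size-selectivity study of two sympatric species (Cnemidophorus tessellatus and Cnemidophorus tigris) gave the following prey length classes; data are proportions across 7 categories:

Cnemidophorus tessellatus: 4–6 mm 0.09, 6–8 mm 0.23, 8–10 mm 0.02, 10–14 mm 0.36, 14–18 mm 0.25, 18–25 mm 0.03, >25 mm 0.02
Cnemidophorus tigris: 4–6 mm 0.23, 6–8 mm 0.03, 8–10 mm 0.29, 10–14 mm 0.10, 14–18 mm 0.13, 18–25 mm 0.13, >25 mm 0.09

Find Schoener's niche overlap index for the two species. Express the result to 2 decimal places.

Σ|p₁ᵢ − p₂ᵢ| = 0.14 + 0.20 + 0.27 + 0.26 + 0.12 + 0.10 + 0.07 = 1.16
D = 1 − ½ × 1.16 = 1 − 0.580 = 0.4200

0.42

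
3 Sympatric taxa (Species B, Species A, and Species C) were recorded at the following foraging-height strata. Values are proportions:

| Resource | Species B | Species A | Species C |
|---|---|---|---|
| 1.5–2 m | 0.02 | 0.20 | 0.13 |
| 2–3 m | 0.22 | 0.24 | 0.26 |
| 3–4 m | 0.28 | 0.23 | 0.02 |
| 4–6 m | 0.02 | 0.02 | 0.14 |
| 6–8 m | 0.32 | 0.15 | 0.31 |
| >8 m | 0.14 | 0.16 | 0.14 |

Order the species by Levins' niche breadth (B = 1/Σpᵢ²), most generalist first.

Σp_Bᵢ² = 0.02² + 0.22² + 0.28² + 0.02² + 0.32² + 0.14² = 0.0004 + 0.0484 + 0.0784 + 0.0004 + 0.1024 + 0.0196 = 0.2496
B_B = 1 / 0.2496 = 4.0064
Σp_Aᵢ² = 0.20² + 0.24² + 0.23² + 0.02² + 0.15² + 0.16² = 0.0400 + 0.0576 + 0.0529 + 0.0004 + 0.0225 + 0.0256 = 0.1990
B_A = 1 / 0.1990 = 5.0251
Σp_Cᵢ² = 0.13² + 0.26² + 0.02² + 0.14² + 0.31² + 0.14² = 0.0169 + 0.0676 + 0.0004 + 0.0196 + 0.0961 + 0.0196 = 0.2202
B_C = 1 / 0.2202 = 4.5413
Ranking by B (broadest → narrowest): Species A (5.03) > Species C (4.54) > Species B (4.01)

Species A > Species C > Species B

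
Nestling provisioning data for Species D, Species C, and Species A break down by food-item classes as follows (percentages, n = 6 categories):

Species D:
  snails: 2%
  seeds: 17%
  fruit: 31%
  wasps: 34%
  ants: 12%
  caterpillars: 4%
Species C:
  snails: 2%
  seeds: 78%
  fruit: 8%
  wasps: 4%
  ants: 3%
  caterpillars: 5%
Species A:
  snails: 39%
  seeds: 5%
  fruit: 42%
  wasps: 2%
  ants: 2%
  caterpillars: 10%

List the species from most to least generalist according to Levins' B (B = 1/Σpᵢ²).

Species D > Species A > Species C

Convert percentages to proportions (divide by 100).
Σp_Dᵢ² = 0.02² + 0.17² + 0.31² + 0.34² + 0.12² + 0.04² = 0.0004 + 0.0289 + 0.0961 + 0.1156 + 0.0144 + 0.0016 = 0.2570
B_D = 1 / 0.2570 = 3.8911
Σp_Cᵢ² = 0.02² + 0.78² + 0.08² + 0.04² + 0.03² + 0.05² = 0.0004 + 0.6084 + 0.0064 + 0.0016 + 0.0009 + 0.0025 = 0.6202
B_C = 1 / 0.6202 = 1.6124
Σp_Aᵢ² = 0.39² + 0.05² + 0.42² + 0.02² + 0.02² + 0.10² = 0.1521 + 0.0025 + 0.1764 + 0.0004 + 0.0004 + 0.0100 = 0.3418
B_A = 1 / 0.3418 = 2.9257
Ranking by B (broadest → narrowest): Species D (3.89) > Species A (2.93) > Species C (1.61)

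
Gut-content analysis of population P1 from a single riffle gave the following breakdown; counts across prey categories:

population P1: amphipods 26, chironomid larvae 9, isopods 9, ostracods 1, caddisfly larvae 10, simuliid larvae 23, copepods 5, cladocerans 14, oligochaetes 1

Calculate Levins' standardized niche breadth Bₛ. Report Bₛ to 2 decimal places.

Proportions for population P1 (n=98): 26/98=0.2653, 9/98=0.0918, 9/98=0.0918, 1/98=0.0102, 10/98=0.1020, 23/98=0.2347, 5/98=0.0510, 14/98=0.1429, 1/98=0.0102
Σpᵢ² = 0.2653² + 0.0918² + 0.0918² + 0.0102² + 0.1020² + 0.2347² + 0.0510² + 0.1429² + 0.0102² = 0.070384 + 0.008427 + 0.008427 + 0.000104 + 0.010404 + 0.055084 + 0.002601 + 0.020420 + 0.000104 = 0.175955
B = 1 / 0.175955 = 5.6833
Bₛ = (B − 1)/(n − 1) = (5.6833 − 1)/(9 − 1) = 4.6833/8 = 0.5854

0.59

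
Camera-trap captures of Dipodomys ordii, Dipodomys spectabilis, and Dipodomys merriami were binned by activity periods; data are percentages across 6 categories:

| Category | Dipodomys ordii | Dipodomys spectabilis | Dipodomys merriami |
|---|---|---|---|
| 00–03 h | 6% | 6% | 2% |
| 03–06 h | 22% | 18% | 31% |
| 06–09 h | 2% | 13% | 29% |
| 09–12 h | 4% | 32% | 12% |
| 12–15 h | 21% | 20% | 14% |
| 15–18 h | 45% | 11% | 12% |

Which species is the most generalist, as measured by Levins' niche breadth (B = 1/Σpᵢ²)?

Convert percentages to proportions (divide by 100).
Σp_ordiᵢ² = 0.06² + 0.22² + 0.02² + 0.04² + 0.21² + 0.45² = 0.0036 + 0.0484 + 0.0004 + 0.0016 + 0.0441 + 0.2025 = 0.3006
B_ordi = 1 / 0.3006 = 3.3267
Σp_specᵢ² = 0.06² + 0.18² + 0.13² + 0.32² + 0.20² + 0.11² = 0.0036 + 0.0324 + 0.0169 + 0.1024 + 0.0400 + 0.0121 = 0.2074
B_spec = 1 / 0.2074 = 4.8216
Σp_merrᵢ² = 0.02² + 0.31² + 0.29² + 0.12² + 0.14² + 0.12² = 0.0004 + 0.0961 + 0.0841 + 0.0144 + 0.0196 + 0.0144 = 0.2290
B_merr = 1 / 0.2290 = 4.3668
Highest B → broadest niche (most generalist): Dipodomys spectabilis (B = 4.82).

Dipodomys spectabilis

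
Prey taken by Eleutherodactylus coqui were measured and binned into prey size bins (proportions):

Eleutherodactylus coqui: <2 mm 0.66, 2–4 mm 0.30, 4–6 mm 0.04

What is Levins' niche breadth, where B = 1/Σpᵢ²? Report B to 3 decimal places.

1.897

Σpᵢ² = 0.66² + 0.30² + 0.04² = 0.4356 + 0.0900 + 0.0016 = 0.5272
B = 1 / 0.5272 = 1.89681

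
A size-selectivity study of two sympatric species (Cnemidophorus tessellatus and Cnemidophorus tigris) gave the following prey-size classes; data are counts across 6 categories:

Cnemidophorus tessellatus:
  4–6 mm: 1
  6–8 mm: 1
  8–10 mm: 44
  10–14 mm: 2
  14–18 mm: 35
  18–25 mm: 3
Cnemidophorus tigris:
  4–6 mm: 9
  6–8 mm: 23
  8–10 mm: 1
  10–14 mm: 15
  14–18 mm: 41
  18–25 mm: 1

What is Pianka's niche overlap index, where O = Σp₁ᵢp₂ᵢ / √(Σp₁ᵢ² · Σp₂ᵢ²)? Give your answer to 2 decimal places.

Proportions for Cnemidophorus tessellatus (n=86): 1/86=0.0116, 1/86=0.0116, 44/86=0.5116, 2/86=0.0233, 35/86=0.4070, 3/86=0.0349
Proportions for Cnemidophorus tigris (n=90): 9/90=0.1000, 23/90=0.2556, 1/90=0.0111, 15/90=0.1667, 41/90=0.4556, 1/90=0.0111
Σ p₁ᵢp₂ᵢ = 0.001160 + 0.002965 + 0.005679 + 0.003884 + 0.185429 + 0.000387 = 0.199504
Σp_1ᵢ² = 0.0116² + 0.0116² + 0.5116² + 0.0233² + 0.4070² + 0.0349² = 0.000135 + 0.000135 + 0.261735 + 0.000543 + 0.165649 + 0.001218 = 0.429415
Σp_2ᵢ² = 0.1000² + 0.2556² + 0.0111² + 0.1667² + 0.4556² + 0.0111² = 0.010000 + 0.065331 + 0.000123 + 0.027789 + 0.207571 + 0.000123 = 0.310937
O = 0.199504 / √(0.429415 × 0.310937) = 0.199504 / 0.3654053 = 0.5460

0.55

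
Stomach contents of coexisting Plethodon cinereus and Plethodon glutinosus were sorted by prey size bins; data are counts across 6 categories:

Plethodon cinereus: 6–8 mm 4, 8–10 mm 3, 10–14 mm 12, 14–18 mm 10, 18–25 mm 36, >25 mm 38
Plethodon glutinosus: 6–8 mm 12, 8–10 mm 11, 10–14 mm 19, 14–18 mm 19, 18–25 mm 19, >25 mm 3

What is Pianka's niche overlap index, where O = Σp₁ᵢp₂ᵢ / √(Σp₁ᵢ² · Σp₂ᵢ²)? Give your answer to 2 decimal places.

0.64

Proportions for Plethodon cinereus (n=103): 4/103=0.0388, 3/103=0.0291, 12/103=0.1165, 10/103=0.0971, 36/103=0.3495, 38/103=0.3689
Proportions for Plethodon glutinosus (n=83): 12/83=0.1446, 11/83=0.1325, 19/83=0.2289, 19/83=0.2289, 19/83=0.2289, 3/83=0.0361
Σ p₁ᵢp₂ᵢ = 0.005610 + 0.003856 + 0.026667 + 0.022226 + 0.080001 + 0.013317 = 0.151677
Σp_1ᵢ² = 0.0388² + 0.0291² + 0.1165² + 0.0971² + 0.3495² + 0.3689² = 0.001505 + 0.000847 + 0.013572 + 0.009428 + 0.122150 + 0.136087 = 0.283589
Σp_2ᵢ² = 0.1446² + 0.1325² + 0.2289² + 0.2289² + 0.2289² + 0.0361² = 0.020909 + 0.017556 + 0.052395 + 0.052395 + 0.052395 + 0.001303 = 0.196953
O = 0.151677 / √(0.283589 × 0.196953) = 0.151677 / 0.2363339 = 0.6418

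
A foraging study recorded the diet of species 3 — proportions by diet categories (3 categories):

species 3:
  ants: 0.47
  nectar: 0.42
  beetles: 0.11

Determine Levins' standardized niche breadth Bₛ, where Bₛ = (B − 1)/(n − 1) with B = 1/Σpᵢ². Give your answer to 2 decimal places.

0.72

Σpᵢ² = 0.47² + 0.42² + 0.11² = 0.2209 + 0.1764 + 0.0121 = 0.4094
B = 1 / 0.4094 = 2.4426
Bₛ = (B − 1)/(n − 1) = (2.4426 − 1)/(3 − 1) = 1.4426/2 = 0.7213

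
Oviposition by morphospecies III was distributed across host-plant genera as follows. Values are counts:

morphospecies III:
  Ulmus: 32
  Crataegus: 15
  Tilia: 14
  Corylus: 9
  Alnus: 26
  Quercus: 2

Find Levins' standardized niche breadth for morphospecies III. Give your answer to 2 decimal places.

Proportions for morphospecies III (n=98): 32/98=0.3265, 15/98=0.1531, 14/98=0.1429, 9/98=0.0918, 26/98=0.2653, 2/98=0.0204
Σpᵢ² = 0.3265² + 0.1531² + 0.1429² + 0.0918² + 0.2653² + 0.0204² = 0.106602 + 0.023440 + 0.020420 + 0.008427 + 0.070384 + 0.000416 = 0.229689
B = 1 / 0.229689 = 4.3537
Bₛ = (B − 1)/(n − 1) = (4.3537 − 1)/(6 − 1) = 3.3537/5 = 0.6707

0.67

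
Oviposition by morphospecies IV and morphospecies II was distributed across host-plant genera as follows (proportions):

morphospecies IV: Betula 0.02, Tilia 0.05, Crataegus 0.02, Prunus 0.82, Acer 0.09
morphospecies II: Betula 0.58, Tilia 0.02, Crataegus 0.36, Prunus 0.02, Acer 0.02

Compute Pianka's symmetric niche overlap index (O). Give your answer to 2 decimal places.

0.07

Σ p₁ᵢp₂ᵢ = 0.0116 + 0.0010 + 0.0072 + 0.0164 + 0.0018 = 0.0380
Σp_1ᵢ² = 0.02² + 0.05² + 0.02² + 0.82² + 0.09² = 0.0004 + 0.0025 + 0.0004 + 0.6724 + 0.0081 = 0.6838
Σp_2ᵢ² = 0.58² + 0.02² + 0.36² + 0.02² + 0.02² = 0.3364 + 0.0004 + 0.1296 + 0.0004 + 0.0004 = 0.4672
O = 0.0380 / √(0.6838 × 0.4672) = 0.0380 / 0.56522 = 0.0672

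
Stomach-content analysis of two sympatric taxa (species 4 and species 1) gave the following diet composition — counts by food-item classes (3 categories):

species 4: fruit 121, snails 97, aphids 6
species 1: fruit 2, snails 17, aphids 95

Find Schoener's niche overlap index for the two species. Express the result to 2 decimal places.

Proportions for species 4 (n=224): 121/224=0.5402, 97/224=0.4330, 6/224=0.0268
Proportions for species 1 (n=114): 2/114=0.0175, 17/114=0.1491, 95/114=0.8333
Σ|p₁ᵢ − p₂ᵢ| = 0.5227 + 0.2839 + 0.8065 = 1.6131
D = 1 − ½ × 1.6131 = 1 − 0.80655 = 0.19345

0.19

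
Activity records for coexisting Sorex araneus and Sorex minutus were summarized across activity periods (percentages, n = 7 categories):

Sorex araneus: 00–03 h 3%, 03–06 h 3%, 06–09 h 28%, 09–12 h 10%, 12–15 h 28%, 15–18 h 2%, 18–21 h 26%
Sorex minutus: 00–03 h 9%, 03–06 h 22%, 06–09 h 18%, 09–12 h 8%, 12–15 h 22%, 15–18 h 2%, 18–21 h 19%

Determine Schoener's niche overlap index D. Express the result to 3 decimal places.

Convert percentages to proportions (divide by 100).
Σ|p₁ᵢ − p₂ᵢ| = 0.06 + 0.19 + 0.10 + 0.02 + 0.06 + 0.00 + 0.07 = 0.50
D = 1 − ½ × 0.50 = 1 − 0.250 = 0.75000

0.750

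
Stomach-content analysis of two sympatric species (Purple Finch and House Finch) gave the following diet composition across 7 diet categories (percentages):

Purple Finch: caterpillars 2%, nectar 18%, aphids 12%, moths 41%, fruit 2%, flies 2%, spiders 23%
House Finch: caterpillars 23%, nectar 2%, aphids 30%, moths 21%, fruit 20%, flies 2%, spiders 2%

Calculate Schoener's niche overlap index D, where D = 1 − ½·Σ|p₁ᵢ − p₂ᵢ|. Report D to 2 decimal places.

0.43

Convert percentages to proportions (divide by 100).
Σ|p₁ᵢ − p₂ᵢ| = 0.21 + 0.16 + 0.18 + 0.20 + 0.18 + 0.00 + 0.21 = 1.14
D = 1 − ½ × 1.14 = 1 − 0.570 = 0.4300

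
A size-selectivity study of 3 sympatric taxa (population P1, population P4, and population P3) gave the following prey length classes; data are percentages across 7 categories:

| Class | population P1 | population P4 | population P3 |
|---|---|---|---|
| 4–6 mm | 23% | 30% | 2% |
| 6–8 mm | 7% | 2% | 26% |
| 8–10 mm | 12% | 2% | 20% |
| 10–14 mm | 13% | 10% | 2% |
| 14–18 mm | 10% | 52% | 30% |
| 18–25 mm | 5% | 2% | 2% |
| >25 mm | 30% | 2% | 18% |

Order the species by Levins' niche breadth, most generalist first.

population P1 > population P3 > population P4

Convert percentages to proportions (divide by 100).
Σp_P1ᵢ² = 0.23² + 0.07² + 0.12² + 0.13² + 0.10² + 0.05² + 0.30² = 0.0529 + 0.0049 + 0.0144 + 0.0169 + 0.0100 + 0.0025 + 0.0900 = 0.1916
B_P1 = 1 / 0.1916 = 5.2192
Σp_P4ᵢ² = 0.30² + 0.02² + 0.02² + 0.10² + 0.52² + 0.02² + 0.02² = 0.0900 + 0.0004 + 0.0004 + 0.0100 + 0.2704 + 0.0004 + 0.0004 = 0.3720
B_P4 = 1 / 0.3720 = 2.6882
Σp_P3ᵢ² = 0.02² + 0.26² + 0.20² + 0.02² + 0.30² + 0.02² + 0.18² = 0.0004 + 0.0676 + 0.0400 + 0.0004 + 0.0900 + 0.0004 + 0.0324 = 0.2312
B_P3 = 1 / 0.2312 = 4.3253
Ranking by B (broadest → narrowest): population P1 (5.22) > population P3 (4.33) > population P4 (2.69)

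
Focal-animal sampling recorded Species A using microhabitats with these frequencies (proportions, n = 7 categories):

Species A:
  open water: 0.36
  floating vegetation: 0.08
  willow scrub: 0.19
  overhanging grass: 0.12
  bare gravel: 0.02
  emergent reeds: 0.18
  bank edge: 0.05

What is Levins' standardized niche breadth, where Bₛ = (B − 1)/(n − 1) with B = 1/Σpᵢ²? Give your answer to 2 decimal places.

Σpᵢ² = 0.36² + 0.08² + 0.19² + 0.12² + 0.02² + 0.18² + 0.05² = 0.1296 + 0.0064 + 0.0361 + 0.0144 + 0.0004 + 0.0324 + 0.0025 = 0.2218
B = 1 / 0.2218 = 4.5086
Bₛ = (B − 1)/(n − 1) = (4.5086 − 1)/(7 − 1) = 3.5086/6 = 0.5848

0.58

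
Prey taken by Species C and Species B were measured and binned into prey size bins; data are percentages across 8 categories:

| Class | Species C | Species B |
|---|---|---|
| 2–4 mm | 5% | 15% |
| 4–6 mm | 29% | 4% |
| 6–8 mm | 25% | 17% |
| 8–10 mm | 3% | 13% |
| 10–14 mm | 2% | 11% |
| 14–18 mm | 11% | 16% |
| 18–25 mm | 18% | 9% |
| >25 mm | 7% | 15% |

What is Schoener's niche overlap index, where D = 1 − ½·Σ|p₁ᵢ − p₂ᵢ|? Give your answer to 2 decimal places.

Convert percentages to proportions (divide by 100).
Σ|p₁ᵢ − p₂ᵢ| = 0.10 + 0.25 + 0.08 + 0.10 + 0.09 + 0.05 + 0.09 + 0.08 = 0.84
D = 1 − ½ × 0.84 = 1 − 0.420 = 0.5800

0.58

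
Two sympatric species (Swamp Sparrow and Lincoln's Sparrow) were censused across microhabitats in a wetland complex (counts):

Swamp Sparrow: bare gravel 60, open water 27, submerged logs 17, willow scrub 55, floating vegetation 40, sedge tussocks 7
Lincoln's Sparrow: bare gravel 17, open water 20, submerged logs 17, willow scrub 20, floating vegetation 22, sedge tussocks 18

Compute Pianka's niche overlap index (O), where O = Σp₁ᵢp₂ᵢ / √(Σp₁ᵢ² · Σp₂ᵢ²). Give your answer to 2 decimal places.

Proportions for Swamp Sparrow (n=206): 60/206=0.2913, 27/206=0.1311, 17/206=0.0825, 55/206=0.2670, 40/206=0.1942, 7/206=0.0340
Proportions for Lincoln's Sparrow (n=114): 17/114=0.1491, 20/114=0.1754, 17/114=0.1491, 20/114=0.1754, 22/114=0.1930, 18/114=0.1579
Σ p₁ᵢp₂ᵢ = 0.043433 + 0.022995 + 0.012301 + 0.046832 + 0.037481 + 0.005369 = 0.168411
Σp_1ᵢ² = 0.2913² + 0.1311² + 0.0825² + 0.2670² + 0.1942² + 0.0340² = 0.084856 + 0.017187 + 0.006806 + 0.071289 + 0.037714 + 0.001156 = 0.219008
Σp_2ᵢ² = 0.1491² + 0.1754² + 0.1491² + 0.1754² + 0.1930² + 0.1579² = 0.022231 + 0.030765 + 0.022231 + 0.030765 + 0.037249 + 0.024932 = 0.168173
O = 0.168411 / √(0.219008 × 0.168173) = 0.168411 / 0.1919146 = 0.8775

0.88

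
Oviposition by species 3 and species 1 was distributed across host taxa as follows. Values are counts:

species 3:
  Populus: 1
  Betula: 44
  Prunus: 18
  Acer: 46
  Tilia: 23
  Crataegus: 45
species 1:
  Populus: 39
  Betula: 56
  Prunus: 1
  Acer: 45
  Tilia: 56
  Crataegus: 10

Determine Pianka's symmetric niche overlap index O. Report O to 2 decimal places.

Proportions for species 3 (n=177): 1/177=0.0056, 44/177=0.2486, 18/177=0.1017, 46/177=0.2599, 23/177=0.1299, 45/177=0.2542
Proportions for species 1 (n=207): 39/207=0.1884, 56/207=0.2705, 1/207=0.0048, 45/207=0.2174, 56/207=0.2705, 10/207=0.0483
Σ p₁ᵢp₂ᵢ = 0.001055 + 0.067246 + 0.000488 + 0.056502 + 0.035138 + 0.012278 = 0.172707
Σp_1ᵢ² = 0.0056² + 0.2486² + 0.1017² + 0.2599² + 0.1299² + 0.2542² = 0.000031 + 0.061802 + 0.010343 + 0.067548 + 0.016874 + 0.064618 = 0.221216
Σp_2ᵢ² = 0.1884² + 0.2705² + 0.0048² + 0.2174² + 0.2705² + 0.0483² = 0.035495 + 0.073170 + 0.000023 + 0.047263 + 0.073170 + 0.002333 = 0.231454
O = 0.172707 / √(0.221216 × 0.231454) = 0.172707 / 0.2262771 = 0.7633

0.76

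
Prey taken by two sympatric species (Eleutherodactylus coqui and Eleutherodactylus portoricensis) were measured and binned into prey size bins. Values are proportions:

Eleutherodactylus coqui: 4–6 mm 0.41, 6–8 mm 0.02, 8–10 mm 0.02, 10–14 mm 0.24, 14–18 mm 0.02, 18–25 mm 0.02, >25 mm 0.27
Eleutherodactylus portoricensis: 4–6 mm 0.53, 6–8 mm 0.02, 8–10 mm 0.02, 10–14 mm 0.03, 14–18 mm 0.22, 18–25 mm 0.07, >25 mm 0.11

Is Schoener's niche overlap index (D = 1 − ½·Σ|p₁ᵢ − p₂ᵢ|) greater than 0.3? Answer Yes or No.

Yes

Σ|p₁ᵢ − p₂ᵢ| = 0.12 + 0.00 + 0.00 + 0.21 + 0.20 + 0.05 + 0.16 = 0.74
D = 1 − ½ × 0.74 = 1 − 0.370 = 0.6300
D = 0.6300 > 0.3 → Yes.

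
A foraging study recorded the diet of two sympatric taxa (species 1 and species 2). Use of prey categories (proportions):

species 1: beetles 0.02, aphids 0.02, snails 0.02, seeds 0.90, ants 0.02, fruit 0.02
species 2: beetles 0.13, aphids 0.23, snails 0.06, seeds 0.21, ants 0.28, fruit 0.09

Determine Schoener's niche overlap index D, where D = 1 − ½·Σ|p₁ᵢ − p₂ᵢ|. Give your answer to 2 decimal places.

Σ|p₁ᵢ − p₂ᵢ| = 0.11 + 0.21 + 0.04 + 0.69 + 0.26 + 0.07 = 1.38
D = 1 − ½ × 1.38 = 1 − 0.690 = 0.3100

0.31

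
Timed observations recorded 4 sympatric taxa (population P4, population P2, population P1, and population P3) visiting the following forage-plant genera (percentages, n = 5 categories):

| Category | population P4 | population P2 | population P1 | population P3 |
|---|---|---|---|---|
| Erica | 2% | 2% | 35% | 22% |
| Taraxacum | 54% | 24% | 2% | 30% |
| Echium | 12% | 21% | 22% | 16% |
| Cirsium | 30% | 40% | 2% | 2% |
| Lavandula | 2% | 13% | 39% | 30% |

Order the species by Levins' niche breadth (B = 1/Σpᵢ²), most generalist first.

population P3 > population P2 > population P1 > population P4

Convert percentages to proportions (divide by 100).
Σp_P4ᵢ² = 0.02² + 0.54² + 0.12² + 0.30² + 0.02² = 0.0004 + 0.2916 + 0.0144 + 0.0900 + 0.0004 = 0.3968
B_P4 = 1 / 0.3968 = 2.5202
Σp_P2ᵢ² = 0.02² + 0.24² + 0.21² + 0.40² + 0.13² = 0.0004 + 0.0576 + 0.0441 + 0.1600 + 0.0169 = 0.2790
B_P2 = 1 / 0.2790 = 3.5842
Σp_P1ᵢ² = 0.35² + 0.02² + 0.22² + 0.02² + 0.39² = 0.1225 + 0.0004 + 0.0484 + 0.0004 + 0.1521 = 0.3238
B_P1 = 1 / 0.3238 = 3.0883
Σp_P3ᵢ² = 0.22² + 0.30² + 0.16² + 0.02² + 0.30² = 0.0484 + 0.0900 + 0.0256 + 0.0004 + 0.0900 = 0.2544
B_P3 = 1 / 0.2544 = 3.9308
Ranking by B (broadest → narrowest): population P3 (3.93) > population P2 (3.58) > population P1 (3.09) > population P4 (2.52)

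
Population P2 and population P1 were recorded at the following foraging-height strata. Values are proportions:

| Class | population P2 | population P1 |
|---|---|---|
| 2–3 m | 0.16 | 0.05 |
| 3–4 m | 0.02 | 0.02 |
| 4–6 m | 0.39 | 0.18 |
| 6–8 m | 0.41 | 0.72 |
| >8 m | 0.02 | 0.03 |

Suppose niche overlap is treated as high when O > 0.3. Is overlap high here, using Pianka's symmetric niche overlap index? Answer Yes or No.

Σ p₁ᵢp₂ᵢ = 0.0080 + 0.0004 + 0.0702 + 0.2952 + 0.0006 = 0.3744
Σp_1ᵢ² = 0.16² + 0.02² + 0.39² + 0.41² + 0.02² = 0.0256 + 0.0004 + 0.1521 + 0.1681 + 0.0004 = 0.3466
Σp_2ᵢ² = 0.05² + 0.02² + 0.18² + 0.72² + 0.03² = 0.0025 + 0.0004 + 0.0324 + 0.5184 + 0.0009 = 0.5546
O = 0.3744 / √(0.3466 × 0.5546) = 0.3744 / 0.43843 = 0.8540
O = 0.8540 > 0.3 → Yes.

Yes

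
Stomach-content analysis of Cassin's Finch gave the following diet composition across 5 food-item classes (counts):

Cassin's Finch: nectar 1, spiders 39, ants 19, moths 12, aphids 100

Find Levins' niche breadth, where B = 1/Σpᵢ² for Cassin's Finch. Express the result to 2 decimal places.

Proportions for Cassin's Finch (n=171): 1/171=0.0058, 39/171=0.2281, 19/171=0.1111, 12/171=0.0702, 100/171=0.5848
Σpᵢ² = 0.0058² + 0.2281² + 0.1111² + 0.0702² + 0.5848² = 0.000034 + 0.052030 + 0.012343 + 0.004928 + 0.341991 = 0.411326
B = 1 / 0.411326 = 2.4312

2.43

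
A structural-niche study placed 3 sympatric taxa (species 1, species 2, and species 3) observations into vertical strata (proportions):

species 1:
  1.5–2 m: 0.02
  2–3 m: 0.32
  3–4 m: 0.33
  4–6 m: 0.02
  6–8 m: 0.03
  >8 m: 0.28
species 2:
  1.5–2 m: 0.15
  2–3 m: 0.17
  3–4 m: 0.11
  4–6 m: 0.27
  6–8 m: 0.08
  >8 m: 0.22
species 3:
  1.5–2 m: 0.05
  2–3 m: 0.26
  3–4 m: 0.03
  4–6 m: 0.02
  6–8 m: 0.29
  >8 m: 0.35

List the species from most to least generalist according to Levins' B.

species 2 > species 3 > species 1

Σp_1ᵢ² = 0.02² + 0.32² + 0.33² + 0.02² + 0.03² + 0.28² = 0.0004 + 0.1024 + 0.1089 + 0.0004 + 0.0009 + 0.0784 = 0.2914
B_1 = 1 / 0.2914 = 3.4317
Σp_2ᵢ² = 0.15² + 0.17² + 0.11² + 0.27² + 0.08² + 0.22² = 0.0225 + 0.0289 + 0.0121 + 0.0729 + 0.0064 + 0.0484 = 0.1912
B_2 = 1 / 0.1912 = 5.2301
Σp_3ᵢ² = 0.05² + 0.26² + 0.03² + 0.02² + 0.29² + 0.35² = 0.0025 + 0.0676 + 0.0009 + 0.0004 + 0.0841 + 0.1225 = 0.2780
B_3 = 1 / 0.2780 = 3.5971
Ranking by B (broadest → narrowest): species 2 (5.23) > species 3 (3.60) > species 1 (3.43)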